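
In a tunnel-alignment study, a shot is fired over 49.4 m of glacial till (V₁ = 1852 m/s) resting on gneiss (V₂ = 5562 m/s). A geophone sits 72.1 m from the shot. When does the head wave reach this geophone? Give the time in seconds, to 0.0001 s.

0.0633 s

θ_c = arcsin(V₁/V₂) = arcsin(1852/5562) = 19.45°, cos θ_c = 0.9429.
Intercept time tᵢ = 2h cos θ_c / V₁ = 2·49.4·0.9429/1852 = 0.05030 s.
t = x/V₂ + tᵢ = 72.1/5562 + 0.05030 = 0.06327 s.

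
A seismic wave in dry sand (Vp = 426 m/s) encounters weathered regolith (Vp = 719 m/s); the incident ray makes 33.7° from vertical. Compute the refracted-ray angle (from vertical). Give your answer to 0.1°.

69.5°

Snell's law: sin θ₂ = (V₂/V₁)·sin θ₁ = (719/426)·sin 33.7° = 0.9365.
θ₂ = sin⁻¹(0.9365) = 69.47° (from vertical).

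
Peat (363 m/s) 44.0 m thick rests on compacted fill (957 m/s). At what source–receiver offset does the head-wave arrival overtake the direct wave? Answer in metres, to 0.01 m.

131.18 m

θ_c = arcsin(363/957) = 22.29°, so cos θ_c = 0.9253 and tᵢ = 2h cos θ_c/V₁ = 0.2243 s.
At crossover x/V₁ = x/V₂ + tᵢ ⇒ x = tᵢ/(1/V₁ − 1/V₂) = 0.22431/(2.7548e-03 − 1.0449e-03) = 131.18 m.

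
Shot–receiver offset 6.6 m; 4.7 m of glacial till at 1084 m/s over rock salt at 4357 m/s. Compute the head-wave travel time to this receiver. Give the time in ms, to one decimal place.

9.9 ms

θ_c = arcsin(V₁/V₂) = arcsin(1084/4357) = 14.41°, cos θ_c = 0.9686.
Intercept time tᵢ = 2h cos θ_c / V₁ = 2·4.7·0.9686/1084 = 0.00840 s.
t = x/V₂ + tᵢ = 6.6/4357 + 0.00840 = 0.00991 s.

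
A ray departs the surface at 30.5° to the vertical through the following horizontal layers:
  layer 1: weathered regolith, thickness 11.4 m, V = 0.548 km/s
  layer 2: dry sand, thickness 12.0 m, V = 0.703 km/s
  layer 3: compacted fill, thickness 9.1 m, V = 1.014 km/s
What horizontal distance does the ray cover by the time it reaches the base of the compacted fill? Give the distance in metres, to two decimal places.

41.88 m

p = sin θ₁/V₁ = sin 30.5°/0.548 = 9.2616e-01 s/km is conserved through the stack.
Layer 1: θ = 30.50°; offset = 11.4·tan 30.50° = 6.7151 m.
Layer 2: sin θ = p·0.703 = 0.6511 → θ = 40.62°; offset = 12.0·tan 40.62° = 10.2940 m.
Layer 3: sin θ = p·1.014 = 0.9391 → θ = 69.91°; offset = 9.1·tan 69.91° = 24.8752 m.
Summing the layer offsets gives 41.8843 m.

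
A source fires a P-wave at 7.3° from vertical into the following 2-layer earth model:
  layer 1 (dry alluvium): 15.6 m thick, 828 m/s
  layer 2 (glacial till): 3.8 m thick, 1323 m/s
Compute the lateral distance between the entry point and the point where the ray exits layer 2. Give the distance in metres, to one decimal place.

2.8 m

Apply Snell's law at each interface; in layer i the horizontal offset is hᵢ·tan θᵢ.
Layer 1: θ = 7.30°; offset = 15.6·tan 7.30° = 1.998 m.
Layer 2: sin θ = 1323·sin 7.3°/828 = 0.2030, θ = 11.71°; offset = 3.8·tan 11.71° = 0.788 m.
Total horizontal offset = 2.786 m.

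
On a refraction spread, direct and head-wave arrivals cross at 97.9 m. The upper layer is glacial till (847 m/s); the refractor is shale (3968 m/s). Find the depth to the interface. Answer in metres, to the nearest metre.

x_cross = 2h·√((V₂+V₁)/(V₂−V₁)) → h = x_cross / (2·√((V₂+V₁)/(V₂−V₁))).
√((V₂+V₁)/(V₂−V₁)) = √((3968+847)/(3968−847)) = 1.2421.
h = 97.9 / (2·1.2421) = 39.41 m.

39 m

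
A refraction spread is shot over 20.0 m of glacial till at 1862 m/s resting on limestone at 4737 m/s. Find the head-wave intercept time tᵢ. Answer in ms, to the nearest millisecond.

20 ms

θ_c = arcsin(V₁/V₂) = arcsin(1862/4737) = 23.15°; cos θ_c = 0.9195.
tᵢ = 2h·cos θ_c / V₁ = 2·20.0·0.9195 / 1862 = 0.01975 s.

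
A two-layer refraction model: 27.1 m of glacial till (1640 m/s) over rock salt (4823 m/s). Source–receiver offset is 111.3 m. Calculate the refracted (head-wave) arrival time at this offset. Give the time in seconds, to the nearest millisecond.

0.054 s

θ_c = arcsin(V₁/V₂) = arcsin(1640/4823) = 19.88°, cos θ_c = 0.9404.
Intercept time tᵢ = 2h cos θ_c / V₁ = 2·27.1·0.9404/1640 = 0.03108 s.
t = x/V₂ + tᵢ = 111.3/4823 + 0.03108 = 0.05416 s.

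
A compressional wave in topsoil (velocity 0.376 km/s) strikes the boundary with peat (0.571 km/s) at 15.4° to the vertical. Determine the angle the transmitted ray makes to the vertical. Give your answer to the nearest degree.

Snell's law: sin θ₂ = (V₂/V₁)·sin θ₁ = (0.571/0.376)·sin 15.4° = 0.4033.
θ₂ = sin⁻¹(0.4033) = 23.78° (from vertical).

24°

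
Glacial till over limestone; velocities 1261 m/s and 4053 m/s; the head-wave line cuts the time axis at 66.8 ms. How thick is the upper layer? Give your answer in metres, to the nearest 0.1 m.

θ_c = arcsin(1261/4053) = 18.13°; cos θ_c = 0.9504.
tᵢ = 2h cos θ_c/V₁ ⇒ h = tᵢ·V₁/(2 cos θ_c) = 0.0668·1261/(2·0.9504) = 44.32 m.

44.3 m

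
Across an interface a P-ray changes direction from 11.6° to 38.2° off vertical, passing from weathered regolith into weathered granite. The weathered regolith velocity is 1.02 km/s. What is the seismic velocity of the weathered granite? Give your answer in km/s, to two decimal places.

3.14 km/s

sin 11.6° = 0.2011; sin 38.2° = 0.6184.
V₂ = V₁·(sin θ₂/sin θ₁) = 1.02·(0.6184/0.2011) = 3.14 km/s.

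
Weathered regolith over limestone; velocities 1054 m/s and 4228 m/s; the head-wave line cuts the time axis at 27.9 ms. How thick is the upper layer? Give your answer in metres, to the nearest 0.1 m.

15.2 m

h = tᵢ·V₁·V₂ / (2·√(V₂²−V₁²)).
√(V₂²−V₁²) = √(4228² − 1054²) = 4094.5 m/s.
h = 0.0279 s × 1054 × 4228 / (2 × 4094.5) = 15.18 m.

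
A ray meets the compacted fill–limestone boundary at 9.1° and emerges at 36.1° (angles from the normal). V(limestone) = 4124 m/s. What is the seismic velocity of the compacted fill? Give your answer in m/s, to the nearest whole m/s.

1107 m/s

sin 9.1° = 0.1582; sin 36.1° = 0.5892.
V₁ = V₂·(sin θ₁/sin θ₂) = 4124·(0.1582/0.5892) = 1107.01 m/s.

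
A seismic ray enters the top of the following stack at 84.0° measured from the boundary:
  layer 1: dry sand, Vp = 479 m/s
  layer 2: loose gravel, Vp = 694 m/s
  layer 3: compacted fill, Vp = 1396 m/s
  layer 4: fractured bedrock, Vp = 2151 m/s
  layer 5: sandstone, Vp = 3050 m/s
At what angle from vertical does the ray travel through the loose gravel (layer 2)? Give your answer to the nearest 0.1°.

From the normal: θ₁ = 90° − 84.0° = 6.0°.
Snell's law across each interface conserves sin θ / V, so sin θ_2 = V_2·sin θ₁/V₁.
sin θ_2 = 694 × sin 6.0° / 479 = 0.1514.
θ_2 = 8.71° from the vertical.

8.7°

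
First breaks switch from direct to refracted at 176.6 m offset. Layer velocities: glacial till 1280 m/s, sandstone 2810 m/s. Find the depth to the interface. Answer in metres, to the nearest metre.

54 m

x_cross = 2h·√((V₂+V₁)/(V₂−V₁)) → h = x_cross / (2·√((V₂+V₁)/(V₂−V₁))).
√((V₂+V₁)/(V₂−V₁)) = √((2810+1280)/(2810−1280)) = 1.6350.
h = 176.6 / (2·1.6350) = 54.01 m.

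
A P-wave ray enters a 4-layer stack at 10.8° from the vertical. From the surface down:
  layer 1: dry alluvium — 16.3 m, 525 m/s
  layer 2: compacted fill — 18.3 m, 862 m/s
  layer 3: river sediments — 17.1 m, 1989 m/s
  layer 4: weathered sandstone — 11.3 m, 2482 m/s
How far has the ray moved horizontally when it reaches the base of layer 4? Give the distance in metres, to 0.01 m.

Apply Snell's law at each interface; in layer i the horizontal offset is hᵢ·tan θᵢ.
Layer 1: θ = 10.80°; offset = 16.3·tan 10.80° = 3.1094 m.
Layer 2: sin θ = 862·sin 10.8°/525 = 0.3077, θ = 17.92°; offset = 18.3·tan 17.92° = 5.9172 m.
Layer 3: sin θ = 1989·sin 10.8°/525 = 0.7099, θ = 45.23°; offset = 17.1·tan 45.23° = 17.2363 m.
Layer 4: sin θ = 2482·sin 10.8°/525 = 0.8859, θ = 62.36°; offset = 11.3·tan 62.36° = 21.5768 m.
Total horizontal offset = 47.8397 m.

47.84 m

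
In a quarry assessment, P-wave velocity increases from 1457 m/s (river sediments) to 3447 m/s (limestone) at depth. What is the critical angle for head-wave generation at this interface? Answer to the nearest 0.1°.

25.0°

At critical incidence the refracted ray runs along the interface (θ₂ = 90°), so sin θ_c = V₁/V₂.
θ_c = arcsin(1457/3447) = arcsin 0.4227 = 25.00°.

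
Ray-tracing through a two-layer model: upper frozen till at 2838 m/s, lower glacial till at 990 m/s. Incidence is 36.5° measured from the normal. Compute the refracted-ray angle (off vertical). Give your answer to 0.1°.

12.0°

Snell's law: sin θ₂ = (V₂/V₁)·sin θ₁ = (990/2838)·sin 36.5° = 0.2075.
θ₂ = sin⁻¹(0.2075) = 11.98° (from vertical).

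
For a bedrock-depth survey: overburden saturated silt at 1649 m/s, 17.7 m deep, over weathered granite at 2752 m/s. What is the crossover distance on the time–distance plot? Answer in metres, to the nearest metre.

x_cross = 2h·√((V₂+V₁)/(V₂−V₁)).
(V₂+V₁)/(V₂−V₁) = (2752+1649)/(2752−1649) = 3.9900; √ = 1.9975.
x_cross = 2·17.7·1.9975 = 70.71 m.

71 m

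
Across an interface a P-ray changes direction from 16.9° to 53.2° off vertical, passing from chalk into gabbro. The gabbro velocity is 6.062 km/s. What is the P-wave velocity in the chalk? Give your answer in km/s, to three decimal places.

2.201 km/s

Snell's law: sin 16.9°/V₁ = sin 53.2°/V₂.
V₁ = V₂·sin 16.9°/sin 53.2° = 6.062 × 0.3630 = 2.201 km/s.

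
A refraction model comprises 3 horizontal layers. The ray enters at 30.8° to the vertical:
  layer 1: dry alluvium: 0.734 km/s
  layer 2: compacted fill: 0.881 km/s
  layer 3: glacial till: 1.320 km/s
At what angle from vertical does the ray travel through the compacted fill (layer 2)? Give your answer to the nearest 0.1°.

37.9°

Snell's law across each interface conserves sin θ / V, so sin θ_2 = V_2·sin θ₁/V₁.
sin θ_2 = 0.881 × sin 30.8° / 0.734 = 0.6146.
θ_2 = 37.92° from the vertical.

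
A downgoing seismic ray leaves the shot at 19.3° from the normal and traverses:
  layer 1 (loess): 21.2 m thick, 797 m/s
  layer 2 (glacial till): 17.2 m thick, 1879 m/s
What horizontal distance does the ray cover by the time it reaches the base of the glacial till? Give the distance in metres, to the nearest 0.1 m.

p = sin θ₁/V₁ = sin 19.3°/797 = 4.1470e-04 s/m is conserved through the stack.
Layer 1: θ = 19.30°; offset = 21.2·tan 19.30° = 7.424 m.
Layer 2: sin θ = p·1879 = 0.7792 → θ = 51.19°; offset = 17.2·tan 51.19° = 21.384 m.
Σ offsets = 28.808 m.

28.8 m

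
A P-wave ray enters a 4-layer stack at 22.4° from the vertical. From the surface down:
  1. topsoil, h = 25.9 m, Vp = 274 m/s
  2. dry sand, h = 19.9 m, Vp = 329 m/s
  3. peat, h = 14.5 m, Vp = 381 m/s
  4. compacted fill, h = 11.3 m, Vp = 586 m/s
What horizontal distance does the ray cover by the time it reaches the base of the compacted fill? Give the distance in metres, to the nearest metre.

46 m

p = sin θ₁/V₁ = sin 22.4°/274 = 1.3908e-03 s/m is conserved through the stack.
Layer 1: θ = 22.40°; offset = 25.9·tan 22.40° = 10.675 m.
Layer 2: sin θ = p·329 = 0.4576 → θ = 27.23°; offset = 19.9·tan 27.23° = 10.240 m.
Layer 3: sin θ = p·381 = 0.5299 → θ = 32.00°; offset = 14.5·tan 32.00° = 9.060 m.
Layer 4: sin θ = p·586 = 0.8150 → θ = 54.59°; offset = 11.3·tan 54.59° = 15.893 m.
Σ offsets = 45.868 m.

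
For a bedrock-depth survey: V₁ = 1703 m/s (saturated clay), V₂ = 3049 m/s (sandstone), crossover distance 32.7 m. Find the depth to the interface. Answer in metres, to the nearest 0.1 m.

h = (x_cross/2)·√((V₂−V₁)/(V₂+V₁)).
(V₂−V₁)/(V₂+V₁) = (3049−1703)/(3049+1703) = 0.2832; √ = 0.5322.
h = (32.7/2)·0.5322 = 8.70 m.

8.7 m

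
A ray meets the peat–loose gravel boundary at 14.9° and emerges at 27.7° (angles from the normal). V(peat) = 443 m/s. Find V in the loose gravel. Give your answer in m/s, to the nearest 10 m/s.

sin 14.9° = 0.2571; sin 27.7° = 0.4648.
V₂ = V₁·(sin θ₂/sin θ₁) = 443·(0.4648/0.2571) = 800.85 m/s.

800 m/s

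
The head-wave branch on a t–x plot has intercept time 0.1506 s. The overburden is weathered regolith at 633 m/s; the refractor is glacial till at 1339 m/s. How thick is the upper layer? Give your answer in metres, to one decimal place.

54.1 m

h = tᵢ·V₁·V₂ / (2·√(V₂²−V₁²)).
√(V₂²−V₁²) = √(1339² − 633²) = 1179.9 m/s.
h = 0.1506 s × 633 × 1339 / (2 × 1179.9) = 54.09 m.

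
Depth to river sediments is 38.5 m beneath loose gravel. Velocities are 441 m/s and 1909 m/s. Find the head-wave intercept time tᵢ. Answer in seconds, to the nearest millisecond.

tᵢ = 2h·√(V₂²−V₁²)/(V₁V₂).
√(V₂²−V₁²) = √(1909²−441²) = 1857.4 m/s.
tᵢ = 2·38.5·1857.4/(441·1909) = 0.16988 s.

0.170 s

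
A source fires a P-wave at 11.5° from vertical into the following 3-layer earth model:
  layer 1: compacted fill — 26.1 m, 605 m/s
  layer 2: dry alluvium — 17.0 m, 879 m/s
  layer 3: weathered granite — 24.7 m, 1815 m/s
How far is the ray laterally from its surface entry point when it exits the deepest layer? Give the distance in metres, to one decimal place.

Ray parameter p = sin 11.5° / 605 m/s = 3.2953e-04 s/m.
Layer 1: θ = 11.50°; offset = 26.1·tan 11.50° = 5.310 m.
Layer 2: sin θ = p·879 = 0.2897 → θ = 16.84°; offset = 17.0·tan 16.84° = 5.145 m.
Layer 3: sin θ = p·1815 = 0.5981 → θ = 36.73°; offset = 24.7·tan 36.73° = 18.434 m.
Summing the layer offsets gives 28.889 m.

28.9 m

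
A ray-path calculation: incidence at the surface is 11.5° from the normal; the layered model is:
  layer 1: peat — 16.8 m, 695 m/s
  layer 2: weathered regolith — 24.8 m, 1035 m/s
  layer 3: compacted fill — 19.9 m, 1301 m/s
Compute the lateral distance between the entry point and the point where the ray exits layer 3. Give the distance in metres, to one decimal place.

19.1 m

Apply Snell's law at each interface; in layer i the horizontal offset is hᵢ·tan θᵢ.
Layer 1: θ = 11.50°; offset = 16.8·tan 11.50° = 3.418 m.
Layer 2: sin θ = 1035·sin 11.5°/695 = 0.2969, θ = 17.27°; offset = 24.8·tan 17.27° = 7.711 m.
Layer 3: sin θ = 1301·sin 11.5°/695 = 0.3732, θ = 21.91°; offset = 19.9·tan 21.91° = 8.005 m.
Summing the layer offsets gives 19.134 m.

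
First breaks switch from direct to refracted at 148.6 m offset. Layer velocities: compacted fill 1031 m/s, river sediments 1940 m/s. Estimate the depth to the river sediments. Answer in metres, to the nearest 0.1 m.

41.1 m

x_cross = 2h·√((V₂+V₁)/(V₂−V₁)) → h = x_cross / (2·√((V₂+V₁)/(V₂−V₁))).
√((V₂+V₁)/(V₂−V₁)) = √((1940+1031)/(1940−1031)) = 1.8079.
h = 148.6 / (2·1.8079) = 41.10 m.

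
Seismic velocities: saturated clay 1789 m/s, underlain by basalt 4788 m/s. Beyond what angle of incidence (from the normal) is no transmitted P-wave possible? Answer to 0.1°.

21.9°

Critical incidence: sin θ_c = V₁/V₂ = 1789/4788 = 0.3736.
θ_c = arcsin 0.3736 = 21.94°.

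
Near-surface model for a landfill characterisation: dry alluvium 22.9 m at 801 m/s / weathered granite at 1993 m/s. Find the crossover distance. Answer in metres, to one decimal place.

x_cross = 2h·√((V₂+V₁)/(V₂−V₁)).
(V₂+V₁)/(V₂−V₁) = (1993+801)/(1993−801) = 2.3440; √ = 1.5310.
x_cross = 2·22.9·1.5310 = 70.12 m.

70.1 m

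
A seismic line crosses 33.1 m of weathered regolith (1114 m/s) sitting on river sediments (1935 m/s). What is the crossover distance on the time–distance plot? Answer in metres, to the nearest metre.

128 m

x_cross = 2h·√((V₂+V₁)/(V₂−V₁)).
(V₂+V₁)/(V₂−V₁) = (1935+1114)/(1935−1114) = 3.7138; √ = 1.9271.
x_cross = 2·33.1·1.9271 = 127.57 m.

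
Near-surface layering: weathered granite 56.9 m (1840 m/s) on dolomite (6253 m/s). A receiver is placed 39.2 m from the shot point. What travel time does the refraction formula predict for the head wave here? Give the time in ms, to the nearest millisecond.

t = x/V₂ + 2h·√(V₂²−V₁²)/(V₁V₂).
√(V₂²−V₁²) = √(6253²−1840²) = 5976.2 m/s; delay term = 2·56.9·5976.2/(1840·6253) = 0.05911 s.
t = 39.2/6253 + 0.05911 = 0.06538 s.

65 ms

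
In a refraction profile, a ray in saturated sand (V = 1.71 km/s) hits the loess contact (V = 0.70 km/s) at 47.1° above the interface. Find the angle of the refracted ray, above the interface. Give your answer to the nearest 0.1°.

73.8°

Convert to the normal: θ₁ = 90° − 47.1° = 42.9°.
sin θ₁/V₁ = sin θ₂/V₂ ⇒ sin θ₂ = 0.70·sin 42.9°/1.71 = 0.70·0.6807/1.71 = 0.2787.
θ₂ = sin⁻¹(0.2787) = 16.18° (from vertical).
From the interface: 90° − 16.18° = 73.82°.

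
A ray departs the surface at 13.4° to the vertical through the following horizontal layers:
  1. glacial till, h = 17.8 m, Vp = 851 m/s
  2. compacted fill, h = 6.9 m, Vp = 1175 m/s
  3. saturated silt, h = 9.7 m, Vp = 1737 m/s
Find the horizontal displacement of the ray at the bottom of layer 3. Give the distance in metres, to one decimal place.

11.8 m

Apply Snell's law at each interface; in layer i the horizontal offset is hᵢ·tan θᵢ.
Layer 1: θ = 13.40°; offset = 17.8·tan 13.40° = 4.241 m.
Layer 2: sin θ = 1175·sin 13.4°/851 = 0.3200, θ = 18.66°; offset = 6.9·tan 18.66° = 2.330 m.
Layer 3: sin θ = 1737·sin 13.4°/851 = 0.4730, θ = 28.23°; offset = 9.7·tan 28.23° = 5.208 m.
Σ offsets = 11.779 m.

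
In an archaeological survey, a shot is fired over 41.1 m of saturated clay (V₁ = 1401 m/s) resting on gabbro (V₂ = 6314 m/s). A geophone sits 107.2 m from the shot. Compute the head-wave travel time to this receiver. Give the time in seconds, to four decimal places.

t = x/V₂ + 2h·√(V₂²−V₁²)/(V₁V₂).
√(V₂²−V₁²) = √(6314²−1401²) = 6156.6 m/s; delay term = 2·41.1·6156.6/(1401·6314) = 0.05721 s.
t = 107.2/6314 + 0.05721 = 0.07419 s.

0.0742 s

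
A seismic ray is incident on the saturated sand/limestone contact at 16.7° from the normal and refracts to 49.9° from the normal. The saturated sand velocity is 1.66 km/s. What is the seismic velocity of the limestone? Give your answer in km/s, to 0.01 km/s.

sin 16.7° = 0.2874; sin 49.9° = 0.7649.
V₂ = V₁·(sin θ₂/sin θ₁) = 1.66·(0.7649/0.2874) = 4.42 km/s.

4.42 km/s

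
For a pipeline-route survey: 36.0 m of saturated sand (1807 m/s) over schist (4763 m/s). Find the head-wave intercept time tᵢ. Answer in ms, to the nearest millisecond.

tᵢ = 2h·√(V₂²−V₁²)/(V₁V₂).
√(V₂²−V₁²) = √(4763²−1807²) = 4406.9 m/s.
tᵢ = 2·36.0·4406.9/(1807·4763) = 0.03687 s.

37 ms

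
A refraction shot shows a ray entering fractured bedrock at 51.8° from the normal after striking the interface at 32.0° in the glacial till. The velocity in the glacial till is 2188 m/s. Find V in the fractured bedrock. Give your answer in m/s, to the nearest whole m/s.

3245 m/s

sin 32.0° = 0.5299; sin 51.8° = 0.7859.
V₂ = V₁·(sin θ₂/sin θ₁) = 2188·(0.7859/0.5299) = 3244.75 m/s.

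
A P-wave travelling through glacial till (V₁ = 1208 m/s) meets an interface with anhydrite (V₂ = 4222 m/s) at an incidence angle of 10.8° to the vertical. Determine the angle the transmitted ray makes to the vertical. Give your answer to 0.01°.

sin θ₁/V₁ = sin θ₂/V₂ ⇒ sin θ₂ = 4222·sin 10.8°/1208 = 4222·0.1874/1208 = 0.6549.
θ₂ = arcsin 0.6549 = 40.91° from the normal.

40.91°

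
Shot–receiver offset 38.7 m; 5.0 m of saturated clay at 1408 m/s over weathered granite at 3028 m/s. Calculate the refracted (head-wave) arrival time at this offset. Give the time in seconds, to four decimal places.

0.0191 s

t = x/V₂ + 2h·√(V₂²−V₁²)/(V₁V₂).
√(V₂²−V₁²) = √(3028²−1408²) = 2680.7 m/s; delay term = 2·5.0·2680.7/(1408·3028) = 0.00629 s.
t = 38.7/3028 + 0.00629 = 0.01907 s.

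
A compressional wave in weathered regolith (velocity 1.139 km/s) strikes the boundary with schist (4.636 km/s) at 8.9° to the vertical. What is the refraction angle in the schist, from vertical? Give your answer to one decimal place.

Snell's law: sin θ₂ = (V₂/V₁)·sin θ₁ = (4.636/1.139)·sin 8.9° = 0.6297.
θ₂ = sin⁻¹(0.6297) = 39.03° (from vertical).

39.0°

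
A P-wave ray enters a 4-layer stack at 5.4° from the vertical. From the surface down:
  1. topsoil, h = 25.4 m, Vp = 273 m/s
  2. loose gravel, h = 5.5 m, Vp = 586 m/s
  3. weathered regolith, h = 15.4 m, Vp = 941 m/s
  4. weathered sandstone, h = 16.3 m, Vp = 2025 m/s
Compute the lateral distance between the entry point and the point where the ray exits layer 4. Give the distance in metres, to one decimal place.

p = sin θ₁/V₁ = sin 5.4°/273 = 3.4472e-04 s/m is conserved through the stack.
Layer 1: θ = 5.40°; offset = 25.4·tan 5.40° = 2.401 m.
Layer 2: sin θ = p·586 = 0.2020 → θ = 11.65°; offset = 5.5·tan 11.65° = 1.134 m.
Layer 3: sin θ = p·941 = 0.3244 → θ = 18.93°; offset = 15.4·tan 18.93° = 5.281 m.
Layer 4: sin θ = p·2025 = 0.6981 → θ = 44.27°; offset = 16.3·tan 44.27° = 15.891 m.
Total horizontal offset = 24.707 m.

24.7 m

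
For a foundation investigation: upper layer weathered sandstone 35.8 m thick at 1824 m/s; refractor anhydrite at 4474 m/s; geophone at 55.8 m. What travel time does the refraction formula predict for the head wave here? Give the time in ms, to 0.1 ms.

t = x/V₂ + 2h·√(V₂²−V₁²)/(V₁V₂).
√(V₂²−V₁²) = √(4474²−1824²) = 4085.3 m/s; delay term = 2·35.8·4085.3/(1824·4474) = 0.03584 s.
t = 55.8/4474 + 0.03584 = 0.04832 s.

48.3 ms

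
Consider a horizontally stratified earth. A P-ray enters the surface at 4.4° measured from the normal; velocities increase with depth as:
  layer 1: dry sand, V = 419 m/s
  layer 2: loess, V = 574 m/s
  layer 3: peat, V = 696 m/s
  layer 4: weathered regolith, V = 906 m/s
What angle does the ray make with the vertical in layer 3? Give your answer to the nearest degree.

Ray parameter p = sin 4.4° / 419 = 1.8310e-04 s/m.
sin θ_3 = p·V_3 = 1.8310e-04 × 696 = 0.1274.
θ_3 = arcsin 0.1274 = 7.32°.

7°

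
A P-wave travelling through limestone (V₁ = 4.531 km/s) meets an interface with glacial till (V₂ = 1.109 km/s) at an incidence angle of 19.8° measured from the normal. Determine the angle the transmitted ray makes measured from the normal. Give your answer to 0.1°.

Snell's law: sin θ₂ = (V₂/V₁)·sin θ₁ = (1.109/4.531)·sin 19.8° = 0.0829.
θ₂ = sin⁻¹(0.0829) = 4.76° (from vertical).

4.8°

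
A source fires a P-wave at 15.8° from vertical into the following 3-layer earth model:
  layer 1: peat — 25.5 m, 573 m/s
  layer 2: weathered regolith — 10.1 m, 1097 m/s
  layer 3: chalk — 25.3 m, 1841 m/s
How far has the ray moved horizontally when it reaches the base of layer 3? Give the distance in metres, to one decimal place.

Ray parameter p = sin 15.8° / 573 m/s = 4.7518e-04 s/m.
Layer 1: θ = 15.80°; offset = 25.5·tan 15.80° = 7.216 m.
Layer 2: sin θ = p·1097 = 0.5213 → θ = 31.42°; offset = 10.1·tan 31.42° = 6.169 m.
Layer 3: sin θ = p·1841 = 0.8748 → θ = 61.02°; offset = 25.3·tan 61.02° = 45.685 m.
Total horizontal offset = 59.071 m.

59.1 m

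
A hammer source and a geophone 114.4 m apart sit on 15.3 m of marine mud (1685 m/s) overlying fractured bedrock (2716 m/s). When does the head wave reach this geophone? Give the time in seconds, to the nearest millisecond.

0.056 s

t = x/V₂ + 2h·√(V₂²−V₁²)/(V₁V₂).
√(V₂²−V₁²) = √(2716²−1685²) = 2130.1 m/s; delay term = 2·15.3·2130.1/(1685·2716) = 0.01424 s.
t = 114.4/2716 + 0.01424 = 0.05636 s.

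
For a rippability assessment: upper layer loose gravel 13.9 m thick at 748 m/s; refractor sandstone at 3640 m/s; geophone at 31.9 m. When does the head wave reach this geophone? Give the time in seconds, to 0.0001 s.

θ_c = arcsin(V₁/V₂) = arcsin(748/3640) = 11.86°, cos θ_c = 0.9787.
Intercept time tᵢ = 2h cos θ_c / V₁ = 2·13.9·0.9787/748 = 0.03637 s.
t = x/V₂ + tᵢ = 31.9/3640 + 0.03637 = 0.04514 s.

0.0451 s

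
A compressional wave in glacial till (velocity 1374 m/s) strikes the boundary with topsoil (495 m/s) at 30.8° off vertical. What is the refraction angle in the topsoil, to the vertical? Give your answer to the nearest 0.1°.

10.6°

Snell's law: sin θ₂ = (V₂/V₁)·sin θ₁ = (495/1374)·sin 30.8° = 0.1845.
θ₂ = sin⁻¹(0.1845) = 10.63° (from vertical).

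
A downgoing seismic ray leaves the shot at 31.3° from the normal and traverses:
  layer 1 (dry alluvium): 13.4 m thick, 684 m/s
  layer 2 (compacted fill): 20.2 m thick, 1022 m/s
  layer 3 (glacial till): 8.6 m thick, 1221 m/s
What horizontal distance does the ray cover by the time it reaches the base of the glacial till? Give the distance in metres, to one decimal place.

54.3 m

Apply Snell's law at each interface; in layer i the horizontal offset is hᵢ·tan θᵢ.
Layer 1: θ = 31.30°; offset = 13.4·tan 31.30° = 8.147 m.
Layer 2: sin θ = 1022·sin 31.3°/684 = 0.7762, θ = 50.92°; offset = 20.2·tan 50.92° = 24.872 m.
Layer 3: sin θ = 1221·sin 31.3°/684 = 0.9274, θ = 68.03°; offset = 8.6·tan 68.03° = 21.319 m.
Σ offsets = 54.338 m.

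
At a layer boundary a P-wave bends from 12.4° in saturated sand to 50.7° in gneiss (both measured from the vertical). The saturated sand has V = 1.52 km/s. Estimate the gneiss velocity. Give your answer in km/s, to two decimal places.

sin 12.4° = 0.2147; sin 50.7° = 0.7738.
V₂ = V₁·(sin θ₂/sin θ₁) = 1.52·(0.7738/0.2147) = 5.48 km/s.

5.48 km/s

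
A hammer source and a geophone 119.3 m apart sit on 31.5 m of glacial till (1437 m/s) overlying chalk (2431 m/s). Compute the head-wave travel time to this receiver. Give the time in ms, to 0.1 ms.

84.4 ms

θ_c = arcsin(V₁/V₂) = arcsin(1437/2431) = 36.24°, cos θ_c = 0.8066.
Intercept time tᵢ = 2h cos θ_c / V₁ = 2·31.5·0.8066/1437 = 0.03536 s.
t = x/V₂ + tᵢ = 119.3/2431 + 0.03536 = 0.08444 s.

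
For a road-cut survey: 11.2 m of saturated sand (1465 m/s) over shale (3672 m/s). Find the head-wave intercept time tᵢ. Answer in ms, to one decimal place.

14.0 ms

tᵢ = 2h·√(V₂²−V₁²)/(V₁V₂).
√(V₂²−V₁²) = √(3672²−1465²) = 3367.1 m/s.
tᵢ = 2·11.2·3367.1/(1465·3672) = 0.01402 s.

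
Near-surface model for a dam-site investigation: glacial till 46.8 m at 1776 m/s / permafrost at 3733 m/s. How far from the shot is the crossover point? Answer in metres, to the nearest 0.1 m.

θ_c = arcsin(1776/3733) = 28.41°, so cos θ_c = 0.8796 and tᵢ = 2h cos θ_c/V₁ = 0.0464 s.
At crossover x/V₁ = x/V₂ + tᵢ ⇒ x = tᵢ/(1/V₁ − 1/V₂) = 0.04636/(5.6306e-04 − 2.6788e-04) = 157.04 m.

157.0 m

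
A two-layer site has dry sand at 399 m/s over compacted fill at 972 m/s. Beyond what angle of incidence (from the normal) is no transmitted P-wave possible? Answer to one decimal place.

At critical incidence the refracted ray runs along the interface (θ₂ = 90°), so sin θ_c = V₁/V₂.
θ_c = arcsin(399/972) = arcsin 0.4105 = 24.24°.

24.2°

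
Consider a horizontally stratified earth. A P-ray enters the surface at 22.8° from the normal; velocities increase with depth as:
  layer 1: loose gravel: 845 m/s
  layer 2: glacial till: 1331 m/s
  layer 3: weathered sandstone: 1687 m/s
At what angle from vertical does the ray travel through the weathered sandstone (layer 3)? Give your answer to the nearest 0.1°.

Snell's law across each interface conserves sin θ / V, so sin θ_3 = V_3·sin θ₁/V₁.
sin θ_3 = 1687 × sin 22.8° / 845 = 0.7737.
θ_3 = 50.68° from the vertical.

50.7°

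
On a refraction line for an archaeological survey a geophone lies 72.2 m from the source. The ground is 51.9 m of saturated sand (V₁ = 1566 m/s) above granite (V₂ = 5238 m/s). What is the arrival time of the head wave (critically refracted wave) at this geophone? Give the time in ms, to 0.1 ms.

t = x/V₂ + 2h·√(V₂²−V₁²)/(V₁V₂).
√(V₂²−V₁²) = √(5238²−1566²) = 4998.4 m/s; delay term = 2·51.9·4998.4/(1566·5238) = 0.06325 s.
t = 72.2/5238 + 0.06325 = 0.07704 s.

77.0 ms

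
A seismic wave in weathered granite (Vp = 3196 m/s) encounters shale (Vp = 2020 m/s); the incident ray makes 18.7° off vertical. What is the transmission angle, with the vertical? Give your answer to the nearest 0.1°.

11.7°

sin θ₁/V₁ = sin θ₂/V₂ ⇒ sin θ₂ = 2020·sin 18.7°/3196 = 2020·0.3206/3196 = 0.2026.
θ₂ = sin⁻¹(0.2026) = 11.69° (from vertical).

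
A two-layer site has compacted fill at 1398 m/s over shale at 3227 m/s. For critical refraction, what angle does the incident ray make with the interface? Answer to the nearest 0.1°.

At critical incidence the refracted ray runs along the interface (θ₂ = 90°), so sin θ_c = V₁/V₂.
θ_c = arcsin(1398/3227) = arcsin 0.4332 = 25.67°.
Measured from the interface: 90° − 25.67° = 64.33°.

64.3°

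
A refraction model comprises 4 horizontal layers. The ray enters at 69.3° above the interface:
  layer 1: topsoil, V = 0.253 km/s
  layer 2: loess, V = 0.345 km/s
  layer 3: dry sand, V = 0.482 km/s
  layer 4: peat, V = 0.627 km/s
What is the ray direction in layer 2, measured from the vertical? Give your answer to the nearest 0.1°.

From the normal: θ₁ = 90° − 69.3° = 20.7°.
Ray parameter p = sin 20.7° / 0.253 = 1.3971e+00 s/km.
sin θ_2 = p·V_2 = 1.3971e+00 × 0.345 = 0.4820.
θ_2 = 28.82° from the vertical.

28.8°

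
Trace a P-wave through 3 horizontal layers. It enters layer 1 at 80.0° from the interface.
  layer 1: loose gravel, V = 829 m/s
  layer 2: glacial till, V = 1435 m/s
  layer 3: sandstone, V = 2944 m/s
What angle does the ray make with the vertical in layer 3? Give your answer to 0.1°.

38.1°

From the normal: θ₁ = 90° − 80.0° = 10.0°.
Snell's law across each interface conserves sin θ / V, so sin θ_3 = V_3·sin θ₁/V₁.
sin θ_3 = 2944 × sin 10.0° / 829 = 0.6167.
θ_3 = arcsin 0.6167 = 38.07°.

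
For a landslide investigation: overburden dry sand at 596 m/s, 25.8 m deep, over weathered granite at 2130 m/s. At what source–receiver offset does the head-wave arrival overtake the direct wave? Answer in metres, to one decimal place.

68.8 m

θ_c = arcsin(596/2130) = 16.25°, so cos θ_c = 0.9601 and tᵢ = 2h cos θ_c/V₁ = 0.0831 s.
At crossover x/V₁ = x/V₂ + tᵢ ⇒ x = tᵢ/(1/V₁ − 1/V₂) = 0.08312/(1.6779e-03 − 4.6948e-04) = 68.79 m.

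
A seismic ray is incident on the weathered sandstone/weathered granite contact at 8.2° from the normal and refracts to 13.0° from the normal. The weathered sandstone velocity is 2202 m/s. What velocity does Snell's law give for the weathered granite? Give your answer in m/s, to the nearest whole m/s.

sin 8.2° = 0.1426; sin 13.0° = 0.2250.
V₂ = V₁·(sin θ₂/sin θ₁) = 2202·(0.2250/0.1426) = 3472.94 m/s.

3473 m/s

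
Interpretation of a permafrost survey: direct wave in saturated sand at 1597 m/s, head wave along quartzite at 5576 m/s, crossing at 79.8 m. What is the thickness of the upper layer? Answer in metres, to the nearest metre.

30 m

x_cross = 2h·√((V₂+V₁)/(V₂−V₁)) → h = x_cross / (2·√((V₂+V₁)/(V₂−V₁))).
√((V₂+V₁)/(V₂−V₁)) = √((5576+1597)/(5576−1597)) = 1.3427.
h = 79.8 / (2·1.3427) = 29.72 m.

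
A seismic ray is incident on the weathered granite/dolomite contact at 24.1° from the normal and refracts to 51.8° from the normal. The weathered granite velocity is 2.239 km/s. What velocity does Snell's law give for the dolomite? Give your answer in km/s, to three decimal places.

4.309 km/s

Snell's law: sin 24.1°/V₁ = sin 51.8°/V₂.
V₂ = V₁·sin 51.8°/sin 24.1° = 2.239 × 1.9246 = 4.309 km/s.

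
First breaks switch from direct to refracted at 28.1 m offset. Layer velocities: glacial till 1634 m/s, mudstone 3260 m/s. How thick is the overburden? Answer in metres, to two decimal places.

x_cross = 2h·√((V₂+V₁)/(V₂−V₁)) → h = x_cross / (2·√((V₂+V₁)/(V₂−V₁))).
√((V₂+V₁)/(V₂−V₁)) = √((3260+1634)/(3260−1634)) = 1.7349.
h = 28.1 / (2·1.7349) = 8.10 m.

8.10 m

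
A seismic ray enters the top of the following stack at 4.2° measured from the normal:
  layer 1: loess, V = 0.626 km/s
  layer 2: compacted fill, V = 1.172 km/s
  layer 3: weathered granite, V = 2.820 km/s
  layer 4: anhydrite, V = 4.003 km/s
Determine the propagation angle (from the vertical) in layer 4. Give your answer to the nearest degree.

28°

Ray parameter p = sin 4.2° / 0.626 = 1.1699e-01 s/km.
sin θ_4 = p·V_4 = 1.1699e-01 × 4.003 = 0.4683.
θ_4 = 27.93° from the vertical.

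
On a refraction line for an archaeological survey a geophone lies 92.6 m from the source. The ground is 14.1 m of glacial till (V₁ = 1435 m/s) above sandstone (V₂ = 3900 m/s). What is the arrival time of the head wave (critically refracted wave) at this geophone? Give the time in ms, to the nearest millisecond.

t = x/V₂ + 2h·√(V₂²−V₁²)/(V₁V₂).
√(V₂²−V₁²) = √(3900²−1435²) = 3626.4 m/s; delay term = 2·14.1·3626.4/(1435·3900) = 0.01827 s.
t = 92.6/3900 + 0.01827 = 0.04202 s.

42 ms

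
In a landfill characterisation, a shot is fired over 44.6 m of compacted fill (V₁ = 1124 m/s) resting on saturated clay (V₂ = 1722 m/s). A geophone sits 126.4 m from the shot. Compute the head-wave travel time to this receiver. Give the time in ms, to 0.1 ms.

t = x/V₂ + 2h·√(V₂²−V₁²)/(V₁V₂).
√(V₂²−V₁²) = √(1722²−1124²) = 1304.6 m/s; delay term = 2·44.6·1304.6/(1124·1722) = 0.06012 s.
t = 126.4/1722 + 0.06012 = 0.13353 s.

133.5 ms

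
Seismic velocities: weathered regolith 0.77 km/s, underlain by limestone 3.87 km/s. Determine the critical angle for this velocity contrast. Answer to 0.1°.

11.5°

At critical incidence the refracted ray runs along the interface (θ₂ = 90°), so sin θ_c = V₁/V₂.
θ_c = arcsin(0.77/3.87) = arcsin 0.1990 = 11.48°.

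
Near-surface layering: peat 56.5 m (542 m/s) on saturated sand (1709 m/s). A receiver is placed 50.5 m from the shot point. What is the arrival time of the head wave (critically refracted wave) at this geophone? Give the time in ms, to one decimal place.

θ_c = arcsin(V₁/V₂) = arcsin(542/1709) = 18.49°, cos θ_c = 0.9484.
Intercept time tᵢ = 2h cos θ_c / V₁ = 2·56.5·0.9484/542 = 0.19772 s.
t = x/V₂ + tᵢ = 50.5/1709 + 0.19772 = 0.22727 s.

227.3 ms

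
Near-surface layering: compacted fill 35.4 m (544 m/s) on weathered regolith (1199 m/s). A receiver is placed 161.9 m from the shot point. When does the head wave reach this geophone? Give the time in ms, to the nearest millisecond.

t = x/V₂ + 2h·√(V₂²−V₁²)/(V₁V₂).
√(V₂²−V₁²) = √(1199²−544²) = 1068.5 m/s; delay term = 2·35.4·1068.5/(544·1199) = 0.11598 s.
t = 161.9/1199 + 0.11598 = 0.25101 s.

251 ms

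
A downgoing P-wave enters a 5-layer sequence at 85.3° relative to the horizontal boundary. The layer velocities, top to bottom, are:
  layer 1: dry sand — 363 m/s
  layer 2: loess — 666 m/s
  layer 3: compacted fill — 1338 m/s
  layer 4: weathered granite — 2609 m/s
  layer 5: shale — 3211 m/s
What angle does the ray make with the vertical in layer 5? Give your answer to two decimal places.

From the normal: θ₁ = 90° − 85.3° = 4.7°.
Ray parameter p = sin 4.7° / 363 = 2.2573e-04 s/m.
sin θ_5 = p·V_5 = 2.2573e-04 × 3211 = 0.7248.
θ_5 = 46.45° from the vertical.

46.45°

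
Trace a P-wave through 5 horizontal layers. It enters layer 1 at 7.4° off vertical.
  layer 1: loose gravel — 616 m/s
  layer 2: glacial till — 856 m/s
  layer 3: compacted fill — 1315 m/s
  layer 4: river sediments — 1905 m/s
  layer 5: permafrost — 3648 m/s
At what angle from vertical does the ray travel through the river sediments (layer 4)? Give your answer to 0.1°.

Snell's law across each interface conserves sin θ / V, so sin θ_4 = V_4·sin θ₁/V₁.
sin θ_4 = 1905 × sin 7.4° / 616 = 0.3983.
θ_4 = 23.47° from the vertical.

23.5°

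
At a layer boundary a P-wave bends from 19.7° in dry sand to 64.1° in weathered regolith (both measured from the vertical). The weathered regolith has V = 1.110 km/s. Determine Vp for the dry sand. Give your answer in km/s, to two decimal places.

0.42 km/s

sin 19.7° = 0.3371; sin 64.1° = 0.8996.
V₁ = V₂·(sin θ₁/sin θ₂) = 1.110·(0.3371/0.8996) = 0.42 km/s.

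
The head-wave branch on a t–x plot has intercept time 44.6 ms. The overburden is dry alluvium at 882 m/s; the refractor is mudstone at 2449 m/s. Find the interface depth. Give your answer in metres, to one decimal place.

21.1 m

θ_c = arcsin(882/2449) = 21.11°; cos θ_c = 0.9329.
tᵢ = 2h cos θ_c/V₁ ⇒ h = tᵢ·V₁/(2 cos θ_c) = 0.0446·882/(2·0.9329) = 21.08 m.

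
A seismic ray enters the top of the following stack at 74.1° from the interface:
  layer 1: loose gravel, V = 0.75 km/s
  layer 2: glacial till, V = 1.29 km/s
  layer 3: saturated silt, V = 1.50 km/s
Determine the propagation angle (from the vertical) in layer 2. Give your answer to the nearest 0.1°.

From the normal: θ₁ = 90° − 74.1° = 15.9°.
Ray parameter p = sin 15.9° / 0.75 = 3.6528e-01 s/km.
sin θ_2 = p·V_2 = 3.6528e-01 × 1.29 = 0.4712.
θ_2 = 28.11° from the vertical.

28.1°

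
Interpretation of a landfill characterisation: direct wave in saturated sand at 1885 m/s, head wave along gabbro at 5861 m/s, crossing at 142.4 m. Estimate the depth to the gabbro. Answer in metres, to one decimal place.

x_cross = 2h·√((V₂+V₁)/(V₂−V₁)) → h = x_cross / (2·√((V₂+V₁)/(V₂−V₁))).
√((V₂+V₁)/(V₂−V₁)) = √((5861+1885)/(5861−1885)) = 1.3958.
h = 142.4 / (2·1.3958) = 51.01 m.

51.0 m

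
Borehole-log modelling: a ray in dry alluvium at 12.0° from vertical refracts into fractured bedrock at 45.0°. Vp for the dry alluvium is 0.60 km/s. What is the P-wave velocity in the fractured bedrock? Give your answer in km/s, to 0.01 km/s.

2.04 km/s

sin 12.0° = 0.2079; sin 45.0° = 0.7071.
V₂ = V₁·(sin θ₂/sin θ₁) = 0.60·(0.7071/0.2079) = 2.04 km/s.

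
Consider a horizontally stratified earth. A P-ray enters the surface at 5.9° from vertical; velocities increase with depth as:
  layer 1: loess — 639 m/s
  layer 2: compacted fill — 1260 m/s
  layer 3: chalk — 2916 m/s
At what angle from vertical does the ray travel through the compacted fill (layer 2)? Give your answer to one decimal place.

Snell's law across each interface conserves sin θ / V, so sin θ_2 = V_2·sin θ₁/V₁.
sin θ_2 = 1260 × sin 5.9° / 639 = 0.2027.
θ_2 = 11.69° from the vertical.

11.7°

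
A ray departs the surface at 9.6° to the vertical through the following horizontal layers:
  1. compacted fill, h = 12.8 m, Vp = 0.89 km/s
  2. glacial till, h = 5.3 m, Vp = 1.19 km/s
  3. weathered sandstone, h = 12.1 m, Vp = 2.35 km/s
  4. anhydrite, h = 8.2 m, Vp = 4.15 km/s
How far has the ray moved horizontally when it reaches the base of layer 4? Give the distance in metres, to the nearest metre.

Apply Snell's law at each interface; in layer i the horizontal offset is hᵢ·tan θᵢ.
Layer 1: θ = 9.60°; offset = 12.8·tan 9.60° = 2.165 m.
Layer 2: sin θ = 1.19·sin 9.6°/0.89 = 0.2230, θ = 12.88°; offset = 5.3·tan 12.88° = 1.212 m.
Layer 3: sin θ = 2.35·sin 9.6°/0.89 = 0.4403, θ = 26.13°; offset = 12.1·tan 26.13° = 5.935 m.
Layer 4: sin θ = 4.15·sin 9.6°/0.89 = 0.7776, θ = 51.04°; offset = 8.2·tan 51.04° = 10.142 m.
Σ offsets = 19.454 m.

19 m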